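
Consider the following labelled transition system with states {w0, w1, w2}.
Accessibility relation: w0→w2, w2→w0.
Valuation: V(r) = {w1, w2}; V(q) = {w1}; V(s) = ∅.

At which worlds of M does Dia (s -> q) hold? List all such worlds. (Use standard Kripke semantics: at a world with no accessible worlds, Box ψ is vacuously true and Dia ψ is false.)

Let φ = Dia (s -> q). Evaluate φ at each world:
  w0 (successors {w2}): φ is true.
  w1 (successors ∅): φ is false.
  w2 (successors {w0}): φ is true.
For instance, at w2:
  At w2: Dia (s -> q) requires s -> q at some successor in {w0}.
    s -> q holds at w0, so Dia (s -> q) is true at w2.
Satisfying worlds: {w0, w2}

w0, w2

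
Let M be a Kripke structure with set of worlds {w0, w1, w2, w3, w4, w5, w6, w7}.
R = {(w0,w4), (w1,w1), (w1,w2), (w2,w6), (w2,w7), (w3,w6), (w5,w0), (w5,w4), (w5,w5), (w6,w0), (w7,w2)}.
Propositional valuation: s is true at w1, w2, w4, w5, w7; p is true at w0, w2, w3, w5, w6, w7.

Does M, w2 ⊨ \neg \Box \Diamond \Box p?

At w2: \Box \Diamond \Box p is false, so \neg \Box \Diamond \Box p is true.
  At w2: \Box \Diamond \Box p requires \Diamond \Box p at every successor {w6, w7}.
    \Diamond \Box p fails at w6, so \Box \Diamond \Box p is false at w2.
      At w6: \Diamond \Box p requires \Box p at some successor in {w0}.
        At w0: \Box p is false.
      So \Diamond \Box p is false at w6.

Yes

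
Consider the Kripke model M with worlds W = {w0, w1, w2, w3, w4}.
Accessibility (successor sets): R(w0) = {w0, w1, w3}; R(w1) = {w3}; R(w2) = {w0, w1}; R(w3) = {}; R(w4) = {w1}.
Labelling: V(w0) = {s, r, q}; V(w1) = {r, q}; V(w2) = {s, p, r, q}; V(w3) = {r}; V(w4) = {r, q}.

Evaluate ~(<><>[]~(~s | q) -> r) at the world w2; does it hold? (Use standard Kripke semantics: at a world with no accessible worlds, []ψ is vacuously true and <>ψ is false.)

No

At w2: <><>[]~(~s | q) -> r is true, so ~(<><>[]~(~s | q) -> r) is false.
  At w2: <><>[]~(~s | q) is true, r is true, so <><>[]~(~s | q) -> r is true.
    At w2: <><>[]~(~s | q) requires <>[]~(~s | q) at some successor in {w0, w1}.
      <>[]~(~s | q) holds at w0, so <><>[]~(~s | q) is true at w2.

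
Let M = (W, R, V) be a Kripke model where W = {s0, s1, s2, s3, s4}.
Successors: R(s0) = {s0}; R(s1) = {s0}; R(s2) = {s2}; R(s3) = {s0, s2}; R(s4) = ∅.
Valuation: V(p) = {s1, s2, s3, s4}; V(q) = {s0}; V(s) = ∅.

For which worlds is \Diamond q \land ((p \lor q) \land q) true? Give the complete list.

Let φ = \Diamond q \land ((p \lor q) \land q). Evaluate φ at each world:
  s0 (successors {s0}): φ is true.
  s1 (successors {s0}): φ is false.
  s2 (successors {s2}): φ is false.
  s3 (successors {s0, s2}): φ is false.
  s4 (successors ∅): φ is false.
For instance, at s0:
  At s0: \Diamond q is true, (p \lor q) \land q is true, so \Diamond q \land ((p \lor q) \land q) is true.
    At s0: \Diamond q requires q at some successor in {s0}.
      q holds at s0, so \Diamond q is true at s0.
Satisfying worlds: {s0}

s0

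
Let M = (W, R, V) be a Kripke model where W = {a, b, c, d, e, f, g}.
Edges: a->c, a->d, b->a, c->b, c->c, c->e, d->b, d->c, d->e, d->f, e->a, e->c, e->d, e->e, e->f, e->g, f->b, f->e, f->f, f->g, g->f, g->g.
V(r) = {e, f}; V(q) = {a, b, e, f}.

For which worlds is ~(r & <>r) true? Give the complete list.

a, b, c, d, g

Let φ = ~(r & <>r). Evaluate φ at each world:
  a (successors {c, d}): φ is true.
  b (successors {a}): φ is true.
  c (successors {b, c, e}): φ is true.
  d (successors {b, c, e, f}): φ is true.
  e (successors {a, c, d, e, f, g}): φ is false.
  f (successors {b, e, f, g}): φ is false.
  g (successors {f, g}): φ is true.
For instance, at g:
  At g: r & <>r is false, so ~(r & <>r) is true.
    At g: r is false, <>r is true, so r & <>r is false.
      At g: <>r requires r at some successor in {f, g}.
        r holds at f, so <>r is true at g.
Satisfying worlds: {a, b, c, d, g}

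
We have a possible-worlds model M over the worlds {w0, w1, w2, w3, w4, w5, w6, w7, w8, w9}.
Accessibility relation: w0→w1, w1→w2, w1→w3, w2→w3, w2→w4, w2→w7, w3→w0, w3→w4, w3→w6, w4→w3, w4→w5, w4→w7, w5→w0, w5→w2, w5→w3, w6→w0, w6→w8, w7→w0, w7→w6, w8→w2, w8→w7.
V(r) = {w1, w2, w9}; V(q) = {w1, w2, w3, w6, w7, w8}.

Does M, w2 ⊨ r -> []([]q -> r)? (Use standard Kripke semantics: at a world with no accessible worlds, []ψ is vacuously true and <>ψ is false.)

Yes

At w2: r is true, []([]q -> r) is true, so r -> []([]q -> r) is true.
  At w2: []([]q -> r) requires []q -> r at every successor {w3, w4, w7}.
      At w3: []q is false, r is false, so []q -> r is true.
      At w4: []q is false, r is false, so []q -> r is true.
      At w7: []q is false, r is false, so []q -> r is true.
  So []([]q -> r) is true at w2.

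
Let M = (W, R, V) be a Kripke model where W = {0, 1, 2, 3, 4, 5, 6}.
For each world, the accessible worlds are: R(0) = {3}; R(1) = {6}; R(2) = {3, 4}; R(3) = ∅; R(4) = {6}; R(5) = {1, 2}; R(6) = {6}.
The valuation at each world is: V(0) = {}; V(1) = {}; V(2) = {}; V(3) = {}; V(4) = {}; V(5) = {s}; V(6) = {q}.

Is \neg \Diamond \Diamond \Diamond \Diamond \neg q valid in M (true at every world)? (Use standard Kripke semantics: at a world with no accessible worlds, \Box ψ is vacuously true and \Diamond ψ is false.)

Yes

Let φ = \neg \Diamond \Diamond \Diamond \Diamond \neg q. Evaluate φ at each world:
  0 (successors {3}): φ is true.
  1 (successors {6}): φ is true.
  2 (successors {3, 4}): φ is true.
  3 (successors ∅): φ is true.
  4 (successors {6}): φ is true.
  5 (successors {1, 2}): φ is true.
  6 (successors {6}): φ is true.
For instance, at 1:
  At 1: \Diamond \Diamond \Diamond \Diamond \neg q is false, so \neg \Diamond \Diamond \Diamond \Diamond \neg q is true.
    At 1: \Diamond \Diamond \Diamond \Diamond \neg q requires \Diamond \Diamond \Diamond \neg q at some successor in {6}.
      At 6: \Diamond \Diamond \Diamond \neg q is false.
    So \Diamond \Diamond \Diamond \Diamond \neg q is false at 1.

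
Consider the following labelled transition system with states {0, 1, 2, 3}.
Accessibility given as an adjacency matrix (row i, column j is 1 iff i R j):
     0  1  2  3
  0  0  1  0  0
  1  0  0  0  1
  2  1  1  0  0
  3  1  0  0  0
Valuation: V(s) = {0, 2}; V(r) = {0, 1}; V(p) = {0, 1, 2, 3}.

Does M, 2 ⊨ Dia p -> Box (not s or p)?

Recall that Box ψ holds at a world iff ψ holds at every accessible world, and Dia ψ holds iff ψ holds at some accessible world.
At 2: Dia p is true, Box (not s or p) is true, so Dia p -> Box (not s or p) is true.
  At 2: Dia p requires p at some successor in {0, 1}.
    p holds at 0, so Dia p is true at 2.
  At 2: Box (not s or p) requires not s or p at every successor {0, 1}.
    At 0: not s or p is true.
    At 1: not s or p is true.
  So Box (not s or p) is true at 2.

Yes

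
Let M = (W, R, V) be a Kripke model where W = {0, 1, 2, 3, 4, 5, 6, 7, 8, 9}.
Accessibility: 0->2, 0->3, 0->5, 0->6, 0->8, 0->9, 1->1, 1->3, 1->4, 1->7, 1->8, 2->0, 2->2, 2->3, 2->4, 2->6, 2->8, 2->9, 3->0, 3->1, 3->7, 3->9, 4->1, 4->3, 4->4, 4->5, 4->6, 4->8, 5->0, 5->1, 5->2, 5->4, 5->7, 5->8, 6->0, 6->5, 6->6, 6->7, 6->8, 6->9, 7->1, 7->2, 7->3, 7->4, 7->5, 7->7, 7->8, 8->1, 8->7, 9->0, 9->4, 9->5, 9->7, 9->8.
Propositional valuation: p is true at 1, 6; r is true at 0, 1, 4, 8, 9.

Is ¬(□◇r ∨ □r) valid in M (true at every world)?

Let φ = ¬(□◇r ∨ □r). Evaluate φ at each world:
  0 (successors {2, 3, 5, 6, 8, 9}): φ is false.
  1 (successors {1, 3, 4, 7, 8}): φ is false.
  2 (successors {0, 2, 3, 4, 6, 8, 9}): φ is false.
  3 (successors {0, 1, 7, 9}): φ is false.
  4 (successors {1, 3, 4, 5, 6, 8}): φ is false.
  5 (successors {0, 1, 2, 4, 7, 8}): φ is false.
  6 (successors {0, 5, 6, 7, 8, 9}): φ is false.
  7 (successors {1, 2, 3, 4, 5, 7, 8}): φ is false.
  8 (successors {1, 7}): φ is false.
  9 (successors {0, 4, 5, 7, 8}): φ is false.
Detail at 0 (counterexample):
  At 0: □◇r ∨ □r is true, so ¬(□◇r ∨ □r) is false.
    At 0: □◇r is true, □r is false, so □◇r ∨ □r is true.
      At 0: □◇r requires ◇r at every successor {2, 3, 5, 6, 8, 9}.
        At 2: ◇r is true.
        At 3: ◇r is true.
        At 5: ◇r is true.
        At 6: ◇r is true.
        At 8: ◇r is true.
        At 9: ◇r is true.
      So □◇r is true at 0.
      At 0: □r requires r at every successor {2, 3, 5, 6, 8, 9}.
        r fails at 2, so □r is false at 0.

No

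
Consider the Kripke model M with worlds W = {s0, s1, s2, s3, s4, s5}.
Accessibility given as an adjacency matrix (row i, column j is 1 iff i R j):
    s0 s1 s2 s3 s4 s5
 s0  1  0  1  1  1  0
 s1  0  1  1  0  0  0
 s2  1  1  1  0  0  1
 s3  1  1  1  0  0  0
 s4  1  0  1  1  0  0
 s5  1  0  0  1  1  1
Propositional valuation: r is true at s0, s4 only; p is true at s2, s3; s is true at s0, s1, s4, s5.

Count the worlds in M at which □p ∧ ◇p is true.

Let φ = □p ∧ ◇p. Evaluate φ at each world:
  s0 (successors {s0, s2, s3, s4}): φ is false.
  s1 (successors {s1, s2}): φ is false.
  s2 (successors {s0, s1, s2, s5}): φ is false.
  s3 (successors {s0, s1, s2}): φ is false.
  s4 (successors {s0, s2, s3}): φ is false.
  s5 (successors {s0, s3, s4, s5}): φ is false.
For instance, at s4:
  At s4: □p is false, ◇p is true, so □p ∧ ◇p is false.
    At s4: □p requires p at every successor {s0, s2, s3}.
      p fails at s0, so □p is false at s4.
    At s4: ◇p requires p at some successor in {s0, s2, s3}.
      p holds at s2, so ◇p is true at s4.
Satisfying worlds: none.

0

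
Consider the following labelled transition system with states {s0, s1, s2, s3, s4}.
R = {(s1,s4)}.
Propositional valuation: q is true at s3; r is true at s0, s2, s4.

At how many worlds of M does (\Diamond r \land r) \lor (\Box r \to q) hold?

Recall that \Box ψ holds at a world iff ψ holds at every accessible world, and \Diamond ψ holds iff ψ holds at some accessible world.
Let φ = (\Diamond r \land r) \lor (\Box r \to q). Evaluate φ at each world:
  s0 (successors ∅): φ is false.
  s1 (successors {s4}): φ is false.
  s2 (successors ∅): φ is false.
  s3 (successors ∅): φ is true.
  s4 (successors ∅): φ is false.
For instance, at s1:
  At s1: \Diamond r \land r is false, \Box r \to q is false, so (\Diamond r \land r) \lor (\Box r \to q) is false.
    At s1: \Diamond r is true, r is false, so \Diamond r \land r is false.
      At s1: \Diamond r requires r at some successor in {s4}.
        r holds at s4, so \Diamond r is true at s1.
    At s1: \Box r is true, q is false, so \Box r \to q is false.
      At s1: \Box r requires r at every successor {s4}.
        At s4: r is true.
      So \Box r is true at s1.
Satisfying worlds: {s3}

1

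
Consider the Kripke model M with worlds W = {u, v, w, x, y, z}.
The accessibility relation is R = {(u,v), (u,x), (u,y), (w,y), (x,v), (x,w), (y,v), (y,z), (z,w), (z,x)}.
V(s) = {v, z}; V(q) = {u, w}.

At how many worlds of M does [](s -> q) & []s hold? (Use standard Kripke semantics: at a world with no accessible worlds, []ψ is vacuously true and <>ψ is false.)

Let φ = [](s -> q) & []s. Evaluate φ at each world:
  u (successors {v, x, y}): φ is false.
  v (successors ∅): φ is true.
  w (successors {y}): φ is false.
  x (successors {v, w}): φ is false.
  y (successors {v, z}): φ is false.
  z (successors {w, x}): φ is false.
For instance, at u:
  At u: [](s -> q) is false, []s is false, so [](s -> q) & []s is false.
    At u: [](s -> q) requires s -> q at every successor {v, x, y}.
      s -> q fails at v, so [](s -> q) is false at u.
    At u: []s requires s at every successor {v, x, y}.
      s fails at x, so []s is false at u.
Satisfying worlds: {v}

1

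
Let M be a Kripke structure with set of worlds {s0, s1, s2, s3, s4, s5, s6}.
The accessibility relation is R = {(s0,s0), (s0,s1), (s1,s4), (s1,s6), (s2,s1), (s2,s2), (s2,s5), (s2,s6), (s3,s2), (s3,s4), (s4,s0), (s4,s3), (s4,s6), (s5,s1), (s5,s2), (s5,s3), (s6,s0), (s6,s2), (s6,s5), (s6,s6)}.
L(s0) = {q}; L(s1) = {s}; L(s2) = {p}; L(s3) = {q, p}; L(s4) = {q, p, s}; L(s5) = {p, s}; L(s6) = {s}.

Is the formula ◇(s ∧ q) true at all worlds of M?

No

Recall that ◇ψ holds at a world iff ψ holds at some accessible world.
Let φ = ◇(s ∧ q). Evaluate φ at each world:
  s0 (successors {s0, s1}): φ is false.
  s1 (successors {s4, s6}): φ is true.
  s2 (successors {s1, s2, s5, s6}): φ is false.
  s3 (successors {s2, s4}): φ is true.
  s4 (successors {s0, s3, s6}): φ is false.
  s5 (successors {s1, s2, s3}): φ is false.
  s6 (successors {s0, s2, s5, s6}): φ is false.
Detail at s0 (counterexample):
  At s0: ◇(s ∧ q) requires s ∧ q at some successor in {s0, s1}.
    At s0: s ∧ q is false.
    At s1: s ∧ q is false.
  So ◇(s ∧ q) is false at s0.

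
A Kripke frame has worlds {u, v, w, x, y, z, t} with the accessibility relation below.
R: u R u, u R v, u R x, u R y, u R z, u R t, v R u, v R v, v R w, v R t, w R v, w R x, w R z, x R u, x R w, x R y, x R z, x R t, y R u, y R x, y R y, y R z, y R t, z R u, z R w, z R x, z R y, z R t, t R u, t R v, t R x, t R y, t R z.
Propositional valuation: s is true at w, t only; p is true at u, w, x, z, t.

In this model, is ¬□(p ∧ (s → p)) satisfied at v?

Yes

At v: □(p ∧ (s → p)) is false, so ¬□(p ∧ (s → p)) is true.
  At v: □(p ∧ (s → p)) requires p ∧ (s → p) at every successor {u, v, w, t}.
    p ∧ (s → p) fails at v, so □(p ∧ (s → p)) is false at v.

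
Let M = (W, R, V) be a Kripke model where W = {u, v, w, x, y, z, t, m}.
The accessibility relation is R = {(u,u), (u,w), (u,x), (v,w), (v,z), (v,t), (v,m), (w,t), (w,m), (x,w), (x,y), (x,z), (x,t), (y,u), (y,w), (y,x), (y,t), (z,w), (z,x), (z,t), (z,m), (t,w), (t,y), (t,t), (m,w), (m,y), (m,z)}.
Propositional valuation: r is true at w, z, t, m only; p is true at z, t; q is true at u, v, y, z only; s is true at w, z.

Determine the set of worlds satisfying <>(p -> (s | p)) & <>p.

v, w, x, y, z, t, m

Let φ = <>(p -> (s | p)) & <>p. Evaluate φ at each world:
  u (successors {u, w, x}): φ is false.
  v (successors {w, z, t, m}): φ is true.
  w (successors {t, m}): φ is true.
  x (successors {w, y, z, t}): φ is true.
  y (successors {u, w, x, t}): φ is true.
  z (successors {w, x, t, m}): φ is true.
  t (successors {w, y, t}): φ is true.
  m (successors {w, y, z}): φ is true.
For instance, at x:
  At x: <>(p -> (s | p)) is true, <>p is true, so <>(p -> (s | p)) & <>p is true.
    At x: <>(p -> (s | p)) requires p -> (s | p) at some successor in {w, y, z, t}.
      p -> (s | p) holds at w, so <>(p -> (s | p)) is true at x.
    At x: <>p requires p at some successor in {w, y, z, t}.
      p holds at z, so <>p is true at x.
Satisfying worlds: {v, w, x, y, z, t, m}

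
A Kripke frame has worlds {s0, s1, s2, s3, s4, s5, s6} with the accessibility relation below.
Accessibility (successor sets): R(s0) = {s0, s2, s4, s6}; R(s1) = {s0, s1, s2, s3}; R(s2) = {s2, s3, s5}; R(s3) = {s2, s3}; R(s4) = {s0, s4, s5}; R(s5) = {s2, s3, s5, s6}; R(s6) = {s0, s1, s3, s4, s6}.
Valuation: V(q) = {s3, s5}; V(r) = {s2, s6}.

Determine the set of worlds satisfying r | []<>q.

Let φ = r | []<>q. Evaluate φ at each world:
  s0 (successors {s0, s2, s4, s6}): φ is false.
  s1 (successors {s0, s1, s2, s3}): φ is false.
  s2 (successors {s2, s3, s5}): φ is true.
  s3 (successors {s2, s3}): φ is true.
  s4 (successors {s0, s4, s5}): φ is false.
  s5 (successors {s2, s3, s5, s6}): φ is true.
  s6 (successors {s0, s1, s3, s4, s6}): φ is true.
For instance, at s5:
  At s5: r is false, []<>q is true, so r | []<>q is true.
    At s5: []<>q requires <>q at every successor {s2, s3, s5, s6}.
      At s2: <>q is true.
      At s3: <>q is true.
      At s5: <>q is true.
      At s6: <>q is true.
    So []<>q is true at s5.
Satisfying worlds: {s2, s3, s5, s6}

s2, s3, s5, s6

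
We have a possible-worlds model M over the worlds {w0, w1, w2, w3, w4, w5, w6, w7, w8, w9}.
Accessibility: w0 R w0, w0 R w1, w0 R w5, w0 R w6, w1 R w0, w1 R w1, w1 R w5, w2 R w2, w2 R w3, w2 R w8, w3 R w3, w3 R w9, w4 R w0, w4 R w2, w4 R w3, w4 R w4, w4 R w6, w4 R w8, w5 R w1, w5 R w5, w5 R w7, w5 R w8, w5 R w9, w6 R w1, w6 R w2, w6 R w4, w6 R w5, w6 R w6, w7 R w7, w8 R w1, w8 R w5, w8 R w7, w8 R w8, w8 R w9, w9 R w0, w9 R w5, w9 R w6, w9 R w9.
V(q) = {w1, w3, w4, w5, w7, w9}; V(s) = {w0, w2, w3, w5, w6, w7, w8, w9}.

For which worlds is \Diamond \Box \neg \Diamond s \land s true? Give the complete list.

Recall that \Box ψ holds at a world iff ψ holds at every accessible world, and \Diamond ψ holds iff ψ holds at some accessible world.
Let φ = \Diamond \Box \neg \Diamond s \land s. Evaluate φ at each world:
  w0 (successors {w0, w1, w5, w6}): φ is false.
  w1 (successors {w0, w1, w5}): φ is false.
  w2 (successors {w2, w3, w8}): φ is false.
  w3 (successors {w3, w9}): φ is false.
  w4 (successors {w0, w2, w3, w4, w6, w8}): φ is false.
  w5 (successors {w1, w5, w7, w8, w9}): φ is false.
  w6 (successors {w1, w2, w4, w5, w6}): φ is false.
  w7 (successors {w7}): φ is false.
  w8 (successors {w1, w5, w7, w8, w9}): φ is false.
  w9 (successors {w0, w5, w6, w9}): φ is false.
For instance, at w3:
  At w3: \Diamond \Box \neg \Diamond s is false, s is true, so \Diamond \Box \neg \Diamond s \land s is false.
    At w3: \Diamond \Box \neg \Diamond s requires \Box \neg \Diamond s at some successor in {w3, w9}.
      At w3: \Box \neg \Diamond s is false.
      At w9: \Box \neg \Diamond s is false.
    So \Diamond \Box \neg \Diamond s is false at w3.
Satisfying worlds: none.

none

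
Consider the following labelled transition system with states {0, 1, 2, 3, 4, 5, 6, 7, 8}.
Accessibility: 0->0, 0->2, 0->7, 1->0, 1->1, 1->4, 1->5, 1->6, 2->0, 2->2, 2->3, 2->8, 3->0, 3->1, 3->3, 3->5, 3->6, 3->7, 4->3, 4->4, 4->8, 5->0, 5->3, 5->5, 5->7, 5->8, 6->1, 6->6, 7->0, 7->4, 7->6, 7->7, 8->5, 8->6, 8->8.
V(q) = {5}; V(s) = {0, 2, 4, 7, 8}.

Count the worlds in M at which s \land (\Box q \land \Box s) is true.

Recall that \Box ψ holds at a world iff ψ holds at every accessible world, and \Diamond ψ holds iff ψ holds at some accessible world.
Let φ = s \land (\Box q \land \Box s). Evaluate φ at each world:
  0 (successors {0, 2, 7}): φ is false.
  1 (successors {0, 1, 4, 5, 6}): φ is false.
  2 (successors {0, 2, 3, 8}): φ is false.
  3 (successors {0, 1, 3, 5, 6, 7}): φ is false.
  4 (successors {3, 4, 8}): φ is false.
  5 (successors {0, 3, 5, 7, 8}): φ is false.
  6 (successors {1, 6}): φ is false.
  7 (successors {0, 4, 6, 7}): φ is false.
  8 (successors {5, 6, 8}): φ is false.
For instance, at 6:
  At 6: s is false, \Box q \land \Box s is false, so s \land (\Box q \land \Box s) is false.
    At 6: \Box q is false, \Box s is false, so \Box q \land \Box s is false.
      At 6: \Box q requires q at every successor {1, 6}.
        q fails at 1, so \Box q is false at 6.
      At 6: \Box s requires s at every successor {1, 6}.
        s fails at 1, so \Box s is false at 6.
Satisfying worlds: none.

0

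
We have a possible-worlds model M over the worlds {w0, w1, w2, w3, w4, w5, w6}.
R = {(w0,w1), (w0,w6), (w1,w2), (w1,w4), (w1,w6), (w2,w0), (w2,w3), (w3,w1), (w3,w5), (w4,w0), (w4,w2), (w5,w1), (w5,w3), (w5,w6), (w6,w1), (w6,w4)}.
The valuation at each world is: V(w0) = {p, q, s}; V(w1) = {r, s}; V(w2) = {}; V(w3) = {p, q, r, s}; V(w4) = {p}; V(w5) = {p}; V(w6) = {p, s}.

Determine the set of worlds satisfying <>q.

w2, w4, w5

Recall that <>ψ holds at a world iff ψ holds at some accessible world.
Let φ = <>q. Evaluate φ at each world:
  w0 (successors {w1, w6}): φ is false.
  w1 (successors {w2, w4, w6}): φ is false.
  w2 (successors {w0, w3}): φ is true.
  w3 (successors {w1, w5}): φ is false.
  w4 (successors {w0, w2}): φ is true.
  w5 (successors {w1, w3, w6}): φ is true.
  w6 (successors {w1, w4}): φ is false.
For instance, at w3:
  At w3: <>q requires q at some successor in {w1, w5}.
    At w1: q is false.
    At w5: q is false.
  So <>q is false at w3.
Satisfying worlds: {w2, w4, w5}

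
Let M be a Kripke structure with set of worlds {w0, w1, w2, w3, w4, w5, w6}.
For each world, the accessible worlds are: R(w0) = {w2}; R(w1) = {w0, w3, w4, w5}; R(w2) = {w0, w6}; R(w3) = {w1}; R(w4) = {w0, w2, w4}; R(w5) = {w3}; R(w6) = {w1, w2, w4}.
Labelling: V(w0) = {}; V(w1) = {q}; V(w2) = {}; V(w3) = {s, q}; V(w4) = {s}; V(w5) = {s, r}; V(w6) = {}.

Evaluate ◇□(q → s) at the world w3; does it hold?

At w3: ◇□(q → s) requires □(q → s) at some successor in {w1}.
  □(q → s) holds at w1, so ◇□(q → s) is true at w3.
    At w1: □(q → s) requires q → s at every successor {w0, w3, w4, w5}.
      At w0: q → s is true.
      At w3: q → s is true.
      At w4: q → s is true.
      At w5: q → s is true.
    So □(q → s) is true at w1.

Yes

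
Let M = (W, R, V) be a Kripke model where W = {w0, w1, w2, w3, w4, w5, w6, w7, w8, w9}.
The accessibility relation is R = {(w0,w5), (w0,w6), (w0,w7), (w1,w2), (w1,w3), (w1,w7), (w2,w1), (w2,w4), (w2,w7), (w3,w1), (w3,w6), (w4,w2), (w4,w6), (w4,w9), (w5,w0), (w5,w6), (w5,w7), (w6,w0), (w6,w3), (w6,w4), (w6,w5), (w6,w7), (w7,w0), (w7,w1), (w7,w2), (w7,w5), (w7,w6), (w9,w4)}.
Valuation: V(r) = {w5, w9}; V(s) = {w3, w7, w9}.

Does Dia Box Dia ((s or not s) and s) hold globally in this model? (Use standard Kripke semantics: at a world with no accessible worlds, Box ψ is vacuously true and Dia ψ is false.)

Recall that Box ψ holds at a world iff ψ holds at every accessible world, and Dia ψ holds iff ψ holds at some accessible world.
Let φ = Dia Box Dia ((s or not s) and s). Evaluate φ at each world:
  w0 (successors {w5, w6, w7}): φ is true.
  w1 (successors {w2, w3, w7}): φ is true.
  w2 (successors {w1, w4, w7}): φ is true.
  w3 (successors {w1, w6}): φ is false.
  w4 (successors {w2, w6, w9}): φ is true.
  w5 (successors {w0, w6, w7}): φ is true.
  w6 (successors {w0, w3, w4, w5, w7}): φ is true.
  w7 (successors {w0, w1, w2, w5, w6}): φ is false.
  w8 (successors ∅): φ is false.
  w9 (successors {w4}): φ is false.
Detail at w3 (counterexample):
  At w3: Dia Box Dia ((s or not s) and s) requires Box Dia ((s or not s) and s) at some successor in {w1, w6}.
    At w1: Box Dia ((s or not s) and s) is false.
    At w6: Box Dia ((s or not s) and s) is false.
  So Dia Box Dia ((s or not s) and s) is false at w3.

No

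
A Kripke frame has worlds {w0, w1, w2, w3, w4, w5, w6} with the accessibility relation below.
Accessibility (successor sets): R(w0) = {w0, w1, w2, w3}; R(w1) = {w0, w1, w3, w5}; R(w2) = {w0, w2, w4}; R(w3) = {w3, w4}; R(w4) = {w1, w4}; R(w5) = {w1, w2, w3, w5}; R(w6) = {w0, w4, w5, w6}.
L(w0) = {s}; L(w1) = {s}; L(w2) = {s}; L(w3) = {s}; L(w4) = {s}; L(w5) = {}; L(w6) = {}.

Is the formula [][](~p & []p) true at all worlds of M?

No

Let φ = [][](~p & []p). Evaluate φ at each world:
  w0 (successors {w0, w1, w2, w3}): φ is false.
  w1 (successors {w0, w1, w3, w5}): φ is false.
  w2 (successors {w0, w2, w4}): φ is false.
  w3 (successors {w3, w4}): φ is false.
  w4 (successors {w1, w4}): φ is false.
  w5 (successors {w1, w2, w3, w5}): φ is false.
  w6 (successors {w0, w4, w5, w6}): φ is false.
Detail at w0 (counterexample):
  At w0: [][](~p & []p) requires [](~p & []p) at every successor {w0, w1, w2, w3}.
    [](~p & []p) fails at w0, so [][](~p & []p) is false at w0.
      At w0: [](~p & []p) requires ~p & []p at every successor {w0, w1, w2, w3}.
        ~p & []p fails at w0, so [](~p & []p) is false at w0.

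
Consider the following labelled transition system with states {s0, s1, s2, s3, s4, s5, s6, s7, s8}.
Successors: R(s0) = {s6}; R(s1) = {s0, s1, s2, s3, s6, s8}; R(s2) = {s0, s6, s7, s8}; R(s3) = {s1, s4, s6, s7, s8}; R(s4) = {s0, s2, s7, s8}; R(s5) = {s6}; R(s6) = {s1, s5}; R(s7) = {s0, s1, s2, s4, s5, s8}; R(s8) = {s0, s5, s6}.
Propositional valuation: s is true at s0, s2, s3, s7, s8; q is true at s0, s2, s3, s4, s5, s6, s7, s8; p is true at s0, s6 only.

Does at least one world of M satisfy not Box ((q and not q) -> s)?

No

Let φ = not Box ((q and not q) -> s). Evaluate φ at each world:
  s0 (successors {s6}): φ is false.
  s1 (successors {s0, s1, s2, s3, s6, s8}): φ is false.
  s2 (successors {s0, s6, s7, s8}): φ is false.
  s3 (successors {s1, s4, s6, s7, s8}): φ is false.
  s4 (successors {s0, s2, s7, s8}): φ is false.
  s5 (successors {s6}): φ is false.
  s6 (successors {s1, s5}): φ is false.
  s7 (successors {s0, s1, s2, s4, s5, s8}): φ is false.
  s8 (successors {s0, s5, s6}): φ is false.
For instance, at s3:
  At s3: Box ((q and not q) -> s) is true, so not Box ((q and not q) -> s) is false.
    At s3: Box ((q and not q) -> s) requires (q and not q) -> s at every successor {s1, s4, s6, s7, s8}.
      At s1: (q and not q) -> s is true.
      At s4: (q and not q) -> s is true.
      At s6: (q and not q) -> s is true.
      At s7: (q and not q) -> s is true.
      At s8: (q and not q) -> s is true.
    So Box ((q and not q) -> s) is true at s3.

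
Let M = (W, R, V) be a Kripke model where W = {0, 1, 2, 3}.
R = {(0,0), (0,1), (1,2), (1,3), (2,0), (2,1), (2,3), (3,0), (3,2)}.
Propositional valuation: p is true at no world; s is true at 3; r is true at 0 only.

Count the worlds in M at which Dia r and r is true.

1

Recall that Dia ψ holds at a world iff ψ holds at some accessible world.
Let φ = Dia r and r. Evaluate φ at each world:
  0 (successors {0, 1}): φ is true.
  1 (successors {2, 3}): φ is false.
  2 (successors {0, 1, 3}): φ is false.
  3 (successors {0, 2}): φ is false.
For instance, at 2:
  At 2: Dia r is true, r is false, so Dia r and r is false.
    At 2: Dia r requires r at some successor in {0, 1, 3}.
      r holds at 0, so Dia r is true at 2.
Satisfying worlds: {0}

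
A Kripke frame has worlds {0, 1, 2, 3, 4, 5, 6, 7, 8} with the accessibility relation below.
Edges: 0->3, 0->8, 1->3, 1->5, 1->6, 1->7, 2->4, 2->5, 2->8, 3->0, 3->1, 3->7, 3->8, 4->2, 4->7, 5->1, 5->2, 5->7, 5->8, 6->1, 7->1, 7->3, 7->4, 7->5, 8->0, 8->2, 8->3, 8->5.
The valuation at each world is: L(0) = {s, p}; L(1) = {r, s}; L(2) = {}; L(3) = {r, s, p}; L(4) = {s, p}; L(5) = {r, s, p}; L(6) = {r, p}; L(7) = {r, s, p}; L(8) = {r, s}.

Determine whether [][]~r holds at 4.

No

At 4: [][]~r requires []~r at every successor {2, 7}.
  []~r fails at 2, so [][]~r is false at 4.
    At 2: []~r requires ~r at every successor {4, 5, 8}.
      ~r fails at 5, so []~r is false at 2.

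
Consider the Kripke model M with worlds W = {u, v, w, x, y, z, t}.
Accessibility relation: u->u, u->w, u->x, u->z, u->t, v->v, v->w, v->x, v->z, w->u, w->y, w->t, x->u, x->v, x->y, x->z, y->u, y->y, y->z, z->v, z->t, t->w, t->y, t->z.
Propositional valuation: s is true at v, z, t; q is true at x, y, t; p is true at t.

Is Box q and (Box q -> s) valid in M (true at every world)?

No

Recall that Box ψ holds at a world iff ψ holds at every accessible world, and Dia ψ holds iff ψ holds at some accessible world.
Let φ = Box q and (Box q -> s). Evaluate φ at each world:
  u (successors {u, w, x, z, t}): φ is false.
  v (successors {v, w, x, z}): φ is false.
  w (successors {u, y, t}): φ is false.
  x (successors {u, v, y, z}): φ is false.
  y (successors {u, y, z}): φ is false.
  z (successors {v, t}): φ is false.
  t (successors {w, y, z}): φ is false.
Detail at u (counterexample):
  At u: Box q is false, Box q -> s is true, so Box q and (Box q -> s) is false.
    At u: Box q requires q at every successor {u, w, x, z, t}.
      q fails at u, so Box q is false at u.
    At u: Box q is false, s is false, so Box q -> s is true.
      At u: Box q requires q at every successor {u, w, x, z, t}.
        q fails at u, so Box q is false at u.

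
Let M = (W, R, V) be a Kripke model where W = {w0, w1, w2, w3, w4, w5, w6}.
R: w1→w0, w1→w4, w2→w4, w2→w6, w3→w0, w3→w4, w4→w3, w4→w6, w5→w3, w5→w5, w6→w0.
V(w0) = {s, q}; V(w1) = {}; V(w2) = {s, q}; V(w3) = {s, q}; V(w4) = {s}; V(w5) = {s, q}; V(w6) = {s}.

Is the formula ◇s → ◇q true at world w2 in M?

At w2: ◇s is true, ◇q is false, so ◇s → ◇q is false.
  At w2: ◇s requires s at some successor in {w4, w6}.
    s holds at w4, so ◇s is true at w2.
  At w2: ◇q requires q at some successor in {w4, w6}.
    At w4: q is false.
    At w6: q is false.
  So ◇q is false at w2.

No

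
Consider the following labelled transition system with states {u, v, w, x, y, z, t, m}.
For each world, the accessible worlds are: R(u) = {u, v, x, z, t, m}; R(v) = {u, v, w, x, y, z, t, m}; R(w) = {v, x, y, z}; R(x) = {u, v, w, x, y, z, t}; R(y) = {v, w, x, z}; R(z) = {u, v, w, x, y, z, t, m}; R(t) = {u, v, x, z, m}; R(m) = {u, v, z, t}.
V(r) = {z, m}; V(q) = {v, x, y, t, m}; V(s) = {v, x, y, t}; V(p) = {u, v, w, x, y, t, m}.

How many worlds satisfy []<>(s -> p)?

Let φ = []<>(s -> p). Evaluate φ at each world:
  u (successors {u, v, x, z, t, m}): φ is true.
  v (successors {u, v, w, x, y, z, t, m}): φ is true.
  w (successors {v, x, y, z}): φ is true.
  x (successors {u, v, w, x, y, z, t}): φ is true.
  y (successors {v, w, x, z}): φ is true.
  z (successors {u, v, w, x, y, z, t, m}): φ is true.
  t (successors {u, v, x, z, m}): φ is true.
  m (successors {u, v, z, t}): φ is true.
For instance, at m:
  At m: []<>(s -> p) requires <>(s -> p) at every successor {u, v, z, t}.
    At u: <>(s -> p) is true.
    At v: <>(s -> p) is true.
    At z: <>(s -> p) is true.
    At t: <>(s -> p) is true.
  So []<>(s -> p) is true at m.
Satisfying worlds: {u, v, w, x, y, z, t, m}

8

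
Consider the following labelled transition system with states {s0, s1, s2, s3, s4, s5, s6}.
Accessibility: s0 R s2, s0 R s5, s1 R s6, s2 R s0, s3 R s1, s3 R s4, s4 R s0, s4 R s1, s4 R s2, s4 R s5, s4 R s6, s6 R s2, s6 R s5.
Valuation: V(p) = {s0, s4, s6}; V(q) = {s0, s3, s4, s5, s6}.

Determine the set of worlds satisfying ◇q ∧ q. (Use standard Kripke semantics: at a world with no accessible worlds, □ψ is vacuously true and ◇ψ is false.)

Let φ = ◇q ∧ q. Evaluate φ at each world:
  s0 (successors {s2, s5}): φ is true.
  s1 (successors {s6}): φ is false.
  s2 (successors {s0}): φ is false.
  s3 (successors {s1, s4}): φ is true.
  s4 (successors {s0, s1, s2, s5, s6}): φ is true.
  s5 (successors ∅): φ is false.
  s6 (successors {s2, s5}): φ is true.
For instance, at s2:
  At s2: ◇q is true, q is false, so ◇q ∧ q is false.
    At s2: ◇q requires q at some successor in {s0}.
      q holds at s0, so ◇q is true at s2.
Satisfying worlds: {s0, s3, s4, s6}

s0, s3, s4, s6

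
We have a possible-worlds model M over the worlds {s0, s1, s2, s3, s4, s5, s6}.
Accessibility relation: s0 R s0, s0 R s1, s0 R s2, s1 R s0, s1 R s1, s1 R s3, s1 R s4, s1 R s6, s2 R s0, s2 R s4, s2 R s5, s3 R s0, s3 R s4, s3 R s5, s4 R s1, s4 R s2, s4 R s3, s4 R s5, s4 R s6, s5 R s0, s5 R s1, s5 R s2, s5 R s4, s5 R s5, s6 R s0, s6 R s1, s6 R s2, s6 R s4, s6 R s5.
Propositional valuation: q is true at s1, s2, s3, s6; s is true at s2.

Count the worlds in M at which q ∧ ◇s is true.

Let φ = q ∧ ◇s. Evaluate φ at each world:
  s0 (successors {s0, s1, s2}): φ is false.
  s1 (successors {s0, s1, s3, s4, s6}): φ is false.
  s2 (successors {s0, s4, s5}): φ is false.
  s3 (successors {s0, s4, s5}): φ is false.
  s4 (successors {s1, s2, s3, s5, s6}): φ is false.
  s5 (successors {s0, s1, s2, s4, s5}): φ is false.
  s6 (successors {s0, s1, s2, s4, s5}): φ is true.
For instance, at s1:
  At s1: q is true, ◇s is false, so q ∧ ◇s is false.
    At s1: ◇s requires s at some successor in {s0, s1, s3, s4, s6}.
      At s0: s is false.
      At s1: s is false.
      At s3: s is false.
      At s4: s is false.
      At s6: s is false.
    So ◇s is false at s1.
Satisfying worlds: {s6}

1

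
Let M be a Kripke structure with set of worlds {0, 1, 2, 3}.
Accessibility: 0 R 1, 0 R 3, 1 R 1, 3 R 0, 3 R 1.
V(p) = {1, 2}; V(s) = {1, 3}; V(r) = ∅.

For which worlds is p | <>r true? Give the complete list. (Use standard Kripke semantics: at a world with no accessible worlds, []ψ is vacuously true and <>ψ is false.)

1, 2

Let φ = p | <>r. Evaluate φ at each world:
  0 (successors {1, 3}): φ is false.
  1 (successors {1}): φ is true.
  2 (successors ∅): φ is true.
  3 (successors {0, 1}): φ is false.
For instance, at 1:
  At 1: p is true, <>r is false, so p | <>r is true.
    At 1: <>r requires r at some successor in {1}.
      At 1: r is false.
    So <>r is false at 1.
Satisfying worlds: {1, 2}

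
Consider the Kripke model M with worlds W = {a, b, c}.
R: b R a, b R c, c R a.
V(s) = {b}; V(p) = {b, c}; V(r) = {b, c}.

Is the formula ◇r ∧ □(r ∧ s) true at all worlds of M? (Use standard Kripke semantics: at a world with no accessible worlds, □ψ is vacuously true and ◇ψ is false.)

Let φ = ◇r ∧ □(r ∧ s). Evaluate φ at each world:
  a (successors ∅): φ is false.
  b (successors {a, c}): φ is false.
  c (successors {a}): φ is false.
Detail at a (counterexample):
  At a: ◇r is false, □(r ∧ s) is true, so ◇r ∧ □(r ∧ s) is false.
    At a: no accessible worlds, so ◇r is false.
    At a: no accessible worlds, so □(r ∧ s) holds vacuously.

No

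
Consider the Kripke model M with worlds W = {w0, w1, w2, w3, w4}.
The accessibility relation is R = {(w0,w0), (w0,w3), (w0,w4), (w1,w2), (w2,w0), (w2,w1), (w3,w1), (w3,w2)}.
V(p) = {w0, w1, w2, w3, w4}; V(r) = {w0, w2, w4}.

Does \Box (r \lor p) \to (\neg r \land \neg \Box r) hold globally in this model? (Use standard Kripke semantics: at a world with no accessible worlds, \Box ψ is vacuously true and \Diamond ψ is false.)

No

Let φ = \Box (r \lor p) \to (\neg r \land \neg \Box r). Evaluate φ at each world:
  w0 (successors {w0, w3, w4}): φ is false.
  w1 (successors {w2}): φ is false.
  w2 (successors {w0, w1}): φ is false.
  w3 (successors {w1, w2}): φ is true.
  w4 (successors ∅): φ is false.
Detail at w0 (counterexample):
  At w0: \Box (r \lor p) is true, \neg r \land \neg \Box r is false, so \Box (r \lor p) \to (\neg r \land \neg \Box r) is false.
    At w0: \Box (r \lor p) requires r \lor p at every successor {w0, w3, w4}.
      At w0: r \lor p is true.
      At w3: r \lor p is true.
      At w4: r \lor p is true.
    So \Box (r \lor p) is true at w0.
    At w0: \neg r is false, \neg \Box r is true, so \neg r \land \neg \Box r is false.
      At w0: \Box r is false, so \neg \Box r is true.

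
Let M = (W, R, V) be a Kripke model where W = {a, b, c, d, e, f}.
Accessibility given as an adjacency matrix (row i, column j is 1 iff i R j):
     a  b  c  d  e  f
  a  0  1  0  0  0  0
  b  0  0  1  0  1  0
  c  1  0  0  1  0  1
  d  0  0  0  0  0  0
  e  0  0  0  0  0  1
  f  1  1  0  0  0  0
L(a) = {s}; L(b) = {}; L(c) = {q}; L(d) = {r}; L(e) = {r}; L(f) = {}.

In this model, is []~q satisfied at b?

Recall that []ψ holds at a world iff ψ holds at every accessible world, and <>ψ holds iff ψ holds at some accessible world.
At b: []~q requires ~q at every successor {c, e}.
  ~q fails at c, so []~q is false at b.

No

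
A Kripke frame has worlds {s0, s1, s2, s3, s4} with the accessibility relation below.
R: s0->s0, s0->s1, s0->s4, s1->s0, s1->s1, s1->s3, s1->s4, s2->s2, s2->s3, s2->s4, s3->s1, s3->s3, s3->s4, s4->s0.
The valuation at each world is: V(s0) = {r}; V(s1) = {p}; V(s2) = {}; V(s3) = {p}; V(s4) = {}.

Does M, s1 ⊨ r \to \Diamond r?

At s1: r is false, \Diamond r is true, so r \to \Diamond r is true.
  At s1: \Diamond r requires r at some successor in {s0, s1, s3, s4}.
    r holds at s0, so \Diamond r is true at s1.

Yes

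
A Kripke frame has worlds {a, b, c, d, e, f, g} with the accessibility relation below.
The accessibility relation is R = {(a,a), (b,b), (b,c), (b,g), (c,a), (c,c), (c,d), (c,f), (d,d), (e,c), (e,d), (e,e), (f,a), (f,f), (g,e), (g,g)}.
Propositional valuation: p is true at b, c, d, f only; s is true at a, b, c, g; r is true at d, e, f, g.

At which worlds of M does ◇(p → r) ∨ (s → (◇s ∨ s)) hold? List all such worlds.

a, b, c, d, e, f, g

Let φ = ◇(p → r) ∨ (s → (◇s ∨ s)). Evaluate φ at each world:
  a (successors {a}): φ is true.
  b (successors {b, c, g}): φ is true.
  c (successors {a, c, d, f}): φ is true.
  d (successors {d}): φ is true.
  e (successors {c, d, e}): φ is true.
  f (successors {a, f}): φ is true.
  g (successors {e, g}): φ is true.
For instance, at f:
  At f: ◇(p → r) is true, s → (◇s ∨ s) is true, so ◇(p → r) ∨ (s → (◇s ∨ s)) is true.
    At f: ◇(p → r) requires p → r at some successor in {a, f}.
      p → r holds at a, so ◇(p → r) is true at f.
    At f: s is false, ◇s ∨ s is true, so s → (◇s ∨ s) is true.
      At f: ◇s is true, s is false, so ◇s ∨ s is true.
Satisfying worlds: {a, b, c, d, e, f, g}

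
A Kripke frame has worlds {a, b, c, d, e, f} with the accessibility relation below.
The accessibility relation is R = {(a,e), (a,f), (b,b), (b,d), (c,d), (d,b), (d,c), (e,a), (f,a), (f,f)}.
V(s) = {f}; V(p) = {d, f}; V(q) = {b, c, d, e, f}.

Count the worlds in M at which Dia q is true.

Let φ = Dia q. Evaluate φ at each world:
  a (successors {e, f}): φ is true.
  b (successors {b, d}): φ is true.
  c (successors {d}): φ is true.
  d (successors {b, c}): φ is true.
  e (successors {a}): φ is false.
  f (successors {a, f}): φ is true.
For instance, at e:
  At e: Dia q requires q at some successor in {a}.
    At a: q is false.
  So Dia q is false at e.
Satisfying worlds: {a, b, c, d, f}

5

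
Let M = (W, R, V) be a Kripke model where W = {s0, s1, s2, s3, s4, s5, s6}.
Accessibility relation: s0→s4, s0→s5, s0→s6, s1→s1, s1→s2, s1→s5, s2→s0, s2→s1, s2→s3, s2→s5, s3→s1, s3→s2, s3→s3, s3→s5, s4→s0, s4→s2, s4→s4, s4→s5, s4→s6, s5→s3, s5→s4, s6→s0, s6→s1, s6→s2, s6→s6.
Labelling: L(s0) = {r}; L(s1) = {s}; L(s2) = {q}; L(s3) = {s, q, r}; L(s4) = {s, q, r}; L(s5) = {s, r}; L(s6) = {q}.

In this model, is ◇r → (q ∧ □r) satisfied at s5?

Recall that □ψ holds at a world iff ψ holds at every accessible world, and ◇ψ holds iff ψ holds at some accessible world.
At s5: ◇r is true, q ∧ □r is false, so ◇r → (q ∧ □r) is false.
  At s5: ◇r requires r at some successor in {s3, s4}.
    r holds at s3, so ◇r is true at s5.
  At s5: q is false, □r is true, so q ∧ □r is false.
    At s5: □r requires r at every successor {s3, s4}.
      At s3: r is true.
      At s4: r is true.
    So □r is true at s5.

No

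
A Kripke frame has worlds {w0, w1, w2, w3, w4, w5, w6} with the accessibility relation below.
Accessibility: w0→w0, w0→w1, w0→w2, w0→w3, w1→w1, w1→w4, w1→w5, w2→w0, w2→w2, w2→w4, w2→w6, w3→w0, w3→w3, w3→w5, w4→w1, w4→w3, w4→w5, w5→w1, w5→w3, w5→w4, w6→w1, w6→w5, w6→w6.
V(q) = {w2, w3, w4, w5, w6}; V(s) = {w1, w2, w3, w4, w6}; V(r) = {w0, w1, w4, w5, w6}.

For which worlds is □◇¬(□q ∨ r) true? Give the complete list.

w3

Recall that □ψ holds at a world iff ψ holds at every accessible world, and ◇ψ holds iff ψ holds at some accessible world.
Let φ = □◇¬(□q ∨ r). Evaluate φ at each world:
  w0 (successors {w0, w1, w2, w3}): φ is false.
  w1 (successors {w1, w4, w5}): φ is false.
  w2 (successors {w0, w2, w4, w6}): φ is false.
  w3 (successors {w0, w3, w5}): φ is true.
  w4 (successors {w1, w3, w5}): φ is false.
  w5 (successors {w1, w3, w4}): φ is false.
  w6 (successors {w1, w5, w6}): φ is false.
For instance, at w5:
  At w5: □◇¬(□q ∨ r) requires ◇¬(□q ∨ r) at every successor {w1, w3, w4}.
    ◇¬(□q ∨ r) fails at w1, so □◇¬(□q ∨ r) is false at w5.
      At w1: ◇¬(□q ∨ r) requires ¬(□q ∨ r) at some successor in {w1, w4, w5}.
        At w1: ¬(□q ∨ r) is false.
        At w4: ¬(□q ∨ r) is false.
        At w5: ¬(□q ∨ r) is false.
      So ◇¬(□q ∨ r) is false at w1.
Satisfying worlds: {w3}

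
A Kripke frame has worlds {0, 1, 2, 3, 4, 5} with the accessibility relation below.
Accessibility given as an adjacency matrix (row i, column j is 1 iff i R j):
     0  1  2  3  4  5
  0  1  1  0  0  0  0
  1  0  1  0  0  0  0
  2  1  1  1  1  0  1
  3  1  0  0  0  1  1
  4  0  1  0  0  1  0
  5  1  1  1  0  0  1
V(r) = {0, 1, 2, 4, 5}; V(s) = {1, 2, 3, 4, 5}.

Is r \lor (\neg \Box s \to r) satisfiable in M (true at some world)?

Let φ = r \lor (\neg \Box s \to r). Evaluate φ at each world:
  0 (successors {0, 1}): φ is true.
  1 (successors {1}): φ is true.
  2 (successors {0, 1, 2, 3, 5}): φ is true.
  3 (successors {0, 4, 5}): φ is false.
  4 (successors {1, 4}): φ is true.
  5 (successors {0, 1, 2, 5}): φ is true.
Detail at 0 (witness):
  At 0: r is true, \neg \Box s \to r is true, so r \lor (\neg \Box s \to r) is true.
    At 0: \neg \Box s is true, r is true, so \neg \Box s \to r is true.
      At 0: \Box s is false, so \neg \Box s is true.

Yes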